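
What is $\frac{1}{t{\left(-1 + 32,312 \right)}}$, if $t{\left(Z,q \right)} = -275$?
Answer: $- \frac{1}{275} \approx -0.0036364$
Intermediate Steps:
$\frac{1}{t{\left(-1 + 32,312 \right)}} = \frac{1}{-275} = - \frac{1}{275}$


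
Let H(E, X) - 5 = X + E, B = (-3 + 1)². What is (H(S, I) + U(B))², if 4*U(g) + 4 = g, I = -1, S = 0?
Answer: 16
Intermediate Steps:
B = 4 (B = (-2)² = 4)
U(g) = -1 + g/4
H(E, X) = 5 + E + X (H(E, X) = 5 + (X + E) = 5 + (E + X) = 5 + E + X)
(H(S, I) + U(B))² = ((5 + 0 - 1) + (-1 + (¼)*4))² = (4 + (-1 + 1))² = (4 + 0)² = 4² = 16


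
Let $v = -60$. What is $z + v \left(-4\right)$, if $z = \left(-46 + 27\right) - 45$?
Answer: $176$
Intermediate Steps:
$z = -64$ ($z = -19 - 45 = -64$)
$z + v \left(-4\right) = -64 - -240 = -64 + 240 = 176$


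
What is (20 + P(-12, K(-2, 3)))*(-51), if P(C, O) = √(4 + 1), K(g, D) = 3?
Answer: -1020 - 51*√5 ≈ -1134.0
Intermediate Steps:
P(C, O) = √5
(20 + P(-12, K(-2, 3)))*(-51) = (20 + √5)*(-51) = -1020 - 51*√5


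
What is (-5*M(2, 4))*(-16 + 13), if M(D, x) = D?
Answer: 30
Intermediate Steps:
(-5*M(2, 4))*(-16 + 13) = (-5*2)*(-16 + 13) = -10*(-3) = 30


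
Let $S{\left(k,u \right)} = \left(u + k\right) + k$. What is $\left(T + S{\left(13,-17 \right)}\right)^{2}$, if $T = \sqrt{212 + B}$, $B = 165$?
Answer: $\left(9 + \sqrt{377}\right)^{2} \approx 807.5$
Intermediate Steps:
$T = \sqrt{377}$ ($T = \sqrt{212 + 165} = \sqrt{377} \approx 19.416$)
$S{\left(k,u \right)} = u + 2 k$ ($S{\left(k,u \right)} = \left(k + u\right) + k = u + 2 k$)
$\left(T + S{\left(13,-17 \right)}\right)^{2} = \left(\sqrt{377} + \left(-17 + 2 \cdot 13\right)\right)^{2} = \left(\sqrt{377} + \left(-17 + 26\right)\right)^{2} = \left(\sqrt{377} + 9\right)^{2} = \left(9 + \sqrt{377}\right)^{2}$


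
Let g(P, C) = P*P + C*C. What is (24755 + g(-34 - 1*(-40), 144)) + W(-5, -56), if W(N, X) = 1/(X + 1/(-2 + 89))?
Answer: 221761930/4871 ≈ 45527.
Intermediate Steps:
g(P, C) = C² + P² (g(P, C) = P² + C² = C² + P²)
W(N, X) = 1/(1/87 + X) (W(N, X) = 1/(X + 1/87) = 1/(1/87 + X))
(24755 + g(-34 - 1*(-40), 144)) + W(-5, -56) = (24755 + (144² + (-34 - 1*(-40))²)) + 87/(1 + 87*(-56)) = (24755 + (20736 + (-34 + 40)²)) + 87/(1 - 4872) = (24755 + (20736 + 6²)) + 87/(-4871) = (24755 + (20736 + 36)) + 87*(-1/4871) = (24755 + 20772) - 87/4871 = 45527 - 87/4871 = 221761930/4871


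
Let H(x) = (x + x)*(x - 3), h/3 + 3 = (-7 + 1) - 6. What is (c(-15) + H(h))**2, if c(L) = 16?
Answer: 18800896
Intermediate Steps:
h = -45 (h = -9 + 3*((-7 + 1) - 6) = -9 + 3*(-6 - 6) = -9 + 3*(-12) = -9 - 36 = -45)
H(x) = 2*x*(-3 + x) (H(x) = (2*x)*(-3 + x) = 2*x*(-3 + x))
(c(-15) + H(h))**2 = (16 + 2*(-45)*(-3 - 45))**2 = (16 + 2*(-45)*(-48))**2 = (16 + 4320)**2 = 4336**2 = 18800896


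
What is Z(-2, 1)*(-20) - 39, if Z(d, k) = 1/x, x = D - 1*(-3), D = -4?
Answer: -19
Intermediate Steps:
x = -1 (x = -4 - 1*(-3) = -4 + 3 = -1)
Z(d, k) = -1 (Z(d, k) = 1/(-1) = -1)
Z(-2, 1)*(-20) - 39 = -1*(-20) - 39 = 20 - 39 = -19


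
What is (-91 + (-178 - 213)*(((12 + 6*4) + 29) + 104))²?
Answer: 4378468900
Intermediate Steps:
(-91 + (-178 - 213)*(((12 + 6*4) + 29) + 104))² = (-91 - 391*(((12 + 24) + 29) + 104))² = (-91 - 391*((36 + 29) + 104))² = (-91 - 391*(65 + 104))² = (-91 - 391*169)² = (-91 - 66079)² = (-66170)² = 4378468900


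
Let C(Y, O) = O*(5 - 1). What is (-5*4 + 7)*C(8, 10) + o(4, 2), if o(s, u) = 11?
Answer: -509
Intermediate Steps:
C(Y, O) = 4*O (C(Y, O) = O*4 = 4*O)
(-5*4 + 7)*C(8, 10) + o(4, 2) = (-5*4 + 7)*(4*10) + 11 = (-20 + 7)*40 + 11 = -13*40 + 11 = -520 + 11 = -509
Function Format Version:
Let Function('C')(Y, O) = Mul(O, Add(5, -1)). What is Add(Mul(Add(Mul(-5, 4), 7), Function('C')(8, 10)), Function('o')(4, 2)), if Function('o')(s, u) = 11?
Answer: -509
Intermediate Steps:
Function('C')(Y, O) = Mul(4, O) (Function('C')(Y, O) = Mul(O, 4) = Mul(4, O))
Add(Mul(Add(Mul(-5, 4), 7), Function('C')(8, 10)), Function('o')(4, 2)) = Add(Mul(Add(Mul(-5, 4), 7), Mul(4, 10)), 11) = Add(Mul(Add(-20, 7), 40), 11) = Add(Mul(-13, 40), 11) = Add(-520, 11) = -509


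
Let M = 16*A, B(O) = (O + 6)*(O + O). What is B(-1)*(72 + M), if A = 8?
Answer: -2000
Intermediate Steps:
B(O) = 2*O*(6 + O) (B(O) = (6 + O)*(2*O) = 2*O*(6 + O))
M = 128 (M = 16*8 = 128)
B(-1)*(72 + M) = (2*(-1)*(6 - 1))*(72 + 128) = (2*(-1)*5)*200 = -10*200 = -2000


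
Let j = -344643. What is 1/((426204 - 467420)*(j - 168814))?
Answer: 1/21162643712 ≈ 4.7253e-11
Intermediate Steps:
1/((426204 - 467420)*(j - 168814)) = 1/((426204 - 467420)*(-344643 - 168814)) = 1/(-41216*(-513457)) = 1/21162643712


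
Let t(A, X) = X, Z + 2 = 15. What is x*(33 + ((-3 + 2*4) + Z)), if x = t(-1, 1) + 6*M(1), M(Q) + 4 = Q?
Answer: -867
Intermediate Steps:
Z = 13 (Z = -2 + 15 = 13)
M(Q) = -4 + Q
x = -17 (x = 1 + 6*(-4 + 1) = 1 + 6*(-3) = 1 - 18 = -17)
x*(33 + ((-3 + 2*4) + Z)) = -17*(33 + ((-3 + 2*4) + 13)) = -17*(33 + ((-3 + 8) + 13)) = -17*(33 + (5 + 13)) = -17*(33 + 18) = -17*51 = -867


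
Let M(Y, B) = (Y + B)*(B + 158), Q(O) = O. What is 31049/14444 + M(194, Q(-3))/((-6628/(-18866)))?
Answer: 2016895803423/23933708 ≈ 84270.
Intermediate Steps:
M(Y, B) = (158 + B)*(B + Y) (M(Y, B) = (B + Y)*(158 + B) = (158 + B)*(B + Y))
31049/14444 + M(194, Q(-3))/((-6628/(-18866))) = 31049/14444 + ((-3)**2 + 158*(-3) + 158*194 - 3*194)/((-6628/(-18866))) = 31049*(1/14444) + (9 - 474 + 30652 - 582)/((-6628*(-1/18866))) = 31049/14444 + 29605/(3314/9433) = 31049/14444 + 29605*(9433/3314) = 31049/14444 + 279263965/3314 = 2016895803423/23933708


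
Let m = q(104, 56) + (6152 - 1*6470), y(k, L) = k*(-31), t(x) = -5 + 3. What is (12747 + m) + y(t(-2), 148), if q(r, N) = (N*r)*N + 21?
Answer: 338656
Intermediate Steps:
t(x) = -2
q(r, N) = 21 + r*N² (q(r, N) = r*N² + 21 = 21 + r*N²)
y(k, L) = -31*k
m = 325847 (m = (21 + 104*56²) + (6152 - 1*6470) = (21 + 104*3136) + (6152 - 6470) = (21 + 326144) - 318 = 326165 - 318 = 325847)
(12747 + m) + y(t(-2), 148) = (12747 + 325847) - 31*(-2) = 338594 + 62 = 338656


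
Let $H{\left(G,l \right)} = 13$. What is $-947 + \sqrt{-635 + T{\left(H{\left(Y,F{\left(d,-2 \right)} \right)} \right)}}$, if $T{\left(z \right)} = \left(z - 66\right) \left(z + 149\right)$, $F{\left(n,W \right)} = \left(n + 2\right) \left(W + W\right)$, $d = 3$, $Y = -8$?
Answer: $-947 + i \sqrt{9221} \approx -947.0 + 96.026 i$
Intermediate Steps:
$F{\left(n,W \right)} = 2 W \left(2 + n\right)$ ($F{\left(n,W \right)} = \left(2 + n\right) 2 W = 2 W \left(2 + n\right)$)
$T{\left(z \right)} = \left(-66 + z\right) \left(149 + z\right)$
$-947 + \sqrt{-635 + T{\left(H{\left(Y,F{\left(d,-2 \right)} \right)} \right)}} = -947 + \sqrt{-635 + \left(-9834 + 13^{2} + 83 \cdot 13\right)} = -947 + \sqrt{-635 + \left(-9834 + 169 + 1079\right)} = -947 + \sqrt{-635 - 8586} = -947 + \sqrt{-9221} = -947 + i \sqrt{9221}$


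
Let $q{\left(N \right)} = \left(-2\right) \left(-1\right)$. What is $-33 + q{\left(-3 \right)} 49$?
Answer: $65$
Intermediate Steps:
$q{\left(N \right)} = 2$
$-33 + q{\left(-3 \right)} 49 = -33 + 2 \cdot 49 = -33 + 98 = 65$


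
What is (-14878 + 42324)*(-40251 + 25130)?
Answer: -415010966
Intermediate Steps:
(-14878 + 42324)*(-40251 + 25130) = 27446*(-15121) = -415010966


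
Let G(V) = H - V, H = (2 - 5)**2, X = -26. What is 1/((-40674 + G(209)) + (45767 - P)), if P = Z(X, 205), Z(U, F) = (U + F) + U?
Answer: 1/4740 ≈ 0.00021097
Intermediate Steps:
Z(U, F) = F + 2*U (Z(U, F) = (F + U) + U = F + 2*U)
H = 9 (H = (-3)**2 = 9)
P = 153 (P = 205 + 2*(-26) = 205 - 52 = 153)
G(V) = 9 - V
1/((-40674 + G(209)) + (45767 - P)) = 1/((-40674 + (9 - 1*209)) + (45767 - 1*153)) = 1/((-40674 + (9 - 209)) + (45767 - 153)) = 1/((-40674 - 200) + 45614) = 1/(-40874 + 45614) = 1/4740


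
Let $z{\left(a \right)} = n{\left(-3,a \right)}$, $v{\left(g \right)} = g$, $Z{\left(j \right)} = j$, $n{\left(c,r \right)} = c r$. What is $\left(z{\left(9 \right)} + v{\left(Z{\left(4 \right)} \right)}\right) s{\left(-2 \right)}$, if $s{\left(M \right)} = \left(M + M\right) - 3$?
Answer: $161$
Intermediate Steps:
$s{\left(M \right)} = -3 + 2 M$ ($s{\left(M \right)} = 2 M - 3 = -3 + 2 M$)
$z{\left(a \right)} = - 3 a$
$\left(z{\left(9 \right)} + v{\left(Z{\left(4 \right)} \right)}\right) s{\left(-2 \right)} = \left(\left(-3\right) 9 + 4\right) \left(-3 + 2 \left(-2\right)\right) = \left(-27 + 4\right) \left(-3 - 4\right) = \left(-23\right) \left(-7\right) = 161$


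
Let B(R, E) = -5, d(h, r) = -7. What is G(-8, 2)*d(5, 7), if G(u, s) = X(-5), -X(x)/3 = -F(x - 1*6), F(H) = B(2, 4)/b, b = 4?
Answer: 105/4 ≈ 26.250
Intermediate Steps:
F(H) = -5/4
X(x) = -15/4 (X(x) = -(-3)*(-5)/4 = -3*5/4 = -15/4)
G(u, s) = -15/4
G(-8, 2)*d(5, 7) = -15/4*(-7) = 105/4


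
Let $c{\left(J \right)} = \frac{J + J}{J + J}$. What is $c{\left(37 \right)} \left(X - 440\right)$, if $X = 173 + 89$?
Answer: $-178$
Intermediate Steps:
$X = 262$
$c{\left(J \right)} = 1$ ($c{\left(J \right)} = \frac{2 J}{2 J} = 2 J \frac{1}{2 J} = 1$)
$c{\left(37 \right)} \left(X - 440\right) = 1 \left(262 - 440\right) = 1 \left(-178\right) = -178$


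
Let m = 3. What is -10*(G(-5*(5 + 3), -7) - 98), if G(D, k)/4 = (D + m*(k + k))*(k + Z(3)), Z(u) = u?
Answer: -12140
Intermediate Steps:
G(D, k) = 4*(3 + k)*(D + 6*k) (G(D, k) = 4*((D + 3*(k + k))*(k + 3)) = 4*((D + 3*(2*k))*(3 + k)) = 4*((D + 6*k)*(3 + k)) = 4*((3 + k)*(D + 6*k)) = 4*(3 + k)*(D + 6*k))
-10*(G(-5*(5 + 3), -7) - 98) = -10*((12*(-5*(5 + 3)) + 24*(-7)**2 + 72*(-7) + 4*(-5*(5 + 3))*(-7)) - 98) = -10*((12*(-5*8) + 24*49 - 504 + 4*(-5*8)*(-7)) - 98) = -10*((12*(-40) + 1176 - 504 + 4*(-40)*(-7)) - 98) = -10*((-480 + 1176 - 504 + 1120) - 98) = -10*(1312 - 98) = -10*1214 = -12140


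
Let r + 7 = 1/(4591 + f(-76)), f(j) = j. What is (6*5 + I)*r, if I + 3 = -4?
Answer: -726892/4515 ≈ -160.99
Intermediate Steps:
I = -7 (I = -3 - 4 = -7)
r = -31604/4515 (r = -7 + 1/(4591 - 76) = -7 + 1/4515 = -31604/4515 ≈ -6.9998)
(6*5 + I)*r = (6*5 - 7)*(-31604/4515) = (30 - 7)*(-31604/4515) = 23*(-31604/4515) = -726892/4515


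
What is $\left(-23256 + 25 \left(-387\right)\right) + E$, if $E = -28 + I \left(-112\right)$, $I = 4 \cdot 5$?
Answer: $-35199$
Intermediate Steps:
$I = 20$
$E = -2268$ ($E = -28 + 20 \left(-112\right) = -28 - 2240 = -2268$)
$\left(-23256 + 25 \left(-387\right)\right) + E = \left(-23256 + 25 \left(-387\right)\right) - 2268 = \left(-23256 - 9675\right) - 2268 = -32931 - 2268 = -35199$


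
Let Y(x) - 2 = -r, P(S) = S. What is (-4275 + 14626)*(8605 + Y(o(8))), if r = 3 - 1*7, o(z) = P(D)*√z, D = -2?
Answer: 89132461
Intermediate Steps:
o(z) = -2*√z
r = -4 (r = 3 - 7 = -4)
Y(x) = 6 (Y(x) = 2 - 1*(-4) = 2 + 4 = 6)
(-4275 + 14626)*(8605 + Y(o(8))) = (-4275 + 14626)*(8605 + 6) = 10351*8611 = 89132461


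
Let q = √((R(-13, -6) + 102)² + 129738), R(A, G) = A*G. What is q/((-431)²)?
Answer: √162138/185761 ≈ 0.0021676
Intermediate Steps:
q = √162138 (q = √((-13*(-6) + 102)² + 129738) = √((78 + 102)² + 129738) = √(180² + 129738) = √(32400 + 129738) = √162138 ≈ 402.66)
q/((-431)²) = √162138/((-431)²) = √162138/185761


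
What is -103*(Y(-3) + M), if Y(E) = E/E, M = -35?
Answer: 3502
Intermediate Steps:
Y(E) = 1
-103*(Y(-3) + M) = -103*(1 - 35) = -103*(-34) = 3502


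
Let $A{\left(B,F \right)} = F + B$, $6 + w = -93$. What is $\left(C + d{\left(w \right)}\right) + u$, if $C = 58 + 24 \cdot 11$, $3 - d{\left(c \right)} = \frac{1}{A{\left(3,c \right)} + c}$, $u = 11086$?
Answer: $\frac{2225146}{195} \approx 11411.0$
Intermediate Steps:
$w = -99$ ($w = -6 - 93 = -99$)
$A{\left(B,F \right)} = B + F$
$d{\left(c \right)} = 3 - \frac{1}{3 + 2 c}$ ($d{\left(c \right)} = 3 - \frac{1}{\left(3 + c\right) + c} = 3 - \frac{1}{3 + 2 c}$)
$C = 322$ ($C = 58 + 264 = 322$)
$\left(C + d{\left(w \right)}\right) + u = \left(322 + \frac{2 \left(4 + 3 \left(-99\right)\right)}{3 + 2 \left(-99\right)}\right) + 11086 = \left(322 + \frac{2 \left(4 - 297\right)}{3 - 198}\right) + 11086 = \left(322 + 2 \frac{1}{-195} \left(-293\right)\right) + 11086 = \left(322 + 2 \left(- \frac{1}{195}\right) \left(-293\right)\right) + 11086 = \left(322 + \frac{586}{195}\right) + 11086 = \frac{63376}{195} + 11086 = \frac{2225146}{195}$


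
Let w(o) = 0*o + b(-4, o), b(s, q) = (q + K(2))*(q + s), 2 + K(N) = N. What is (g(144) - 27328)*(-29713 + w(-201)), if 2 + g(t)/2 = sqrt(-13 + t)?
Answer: -314099344 + 22984*sqrt(131) ≈ -3.1384e+8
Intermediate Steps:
K(N) = -2 + N
g(t) = -4 + 2*sqrt(-13 + t)
b(s, q) = q*(q + s) (b(s, q) = (q + (-2 + 2))*(q + s) = (q + 0)*(q + s) = q*(q + s))
w(o) = o*(-4 + o) (w(o) = 0*o + o*(o - 4) = 0 + o*(-4 + o) = o*(-4 + o))
(g(144) - 27328)*(-29713 + w(-201)) = ((-4 + 2*sqrt(-13 + 144)) - 27328)*(-29713 - 201*(-4 - 201)) = ((-4 + 2*sqrt(131)) - 27328)*(-29713 - 201*(-205)) = (-27332 + 2*sqrt(131))*(-29713 + 41205) = (-27332 + 2*sqrt(131))*11492 = -314099344 + 22984*sqrt(131)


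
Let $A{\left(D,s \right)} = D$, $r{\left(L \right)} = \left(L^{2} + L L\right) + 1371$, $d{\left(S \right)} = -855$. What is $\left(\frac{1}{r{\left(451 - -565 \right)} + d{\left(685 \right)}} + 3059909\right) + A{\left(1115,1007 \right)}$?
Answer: $\frac{6321100268673}{2065028} \approx 3.061 \cdot 10^{6}$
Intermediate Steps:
$r{\left(L \right)} = 1371 + 2 L^{2}$ ($r{\left(L \right)} = \left(L^{2} + L^{2}\right) + 1371 = 2 L^{2} + 1371 = 1371 + 2 L^{2}$)
$\left(\frac{1}{r{\left(451 - -565 \right)} + d{\left(685 \right)}} + 3059909\right) + A{\left(1115,1007 \right)} = \left(\frac{1}{\left(1371 + 2 \left(451 - -565\right)^{2}\right) - 855} + 3059909\right) + 1115 = \left(\frac{1}{\left(1371 + 2 \left(451 + 565\right)^{2}\right) - 855} + 3059909\right) + 1115 = \left(\frac{1}{\left(1371 + 2 \cdot 1016^{2}\right) - 855} + 3059909\right) + 1115 = \left(\frac{1}{\left(1371 + 2 \cdot 1032256\right) - 855} + 3059909\right) + 1115 = \left(\frac{1}{\left(1371 + 2064512\right) - 855} + 3059909\right) + 1115 = \left(\frac{1}{2065883 - 855} + 3059909\right) + 1115 = \left(\frac{1}{2065028} + 3059909\right) + 1115 = \frac{6318797762453}{2065028} + 1115 = \frac{6321100268673}{2065028}$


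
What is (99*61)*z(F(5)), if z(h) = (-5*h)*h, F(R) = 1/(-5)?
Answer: -6039/5 ≈ -1207.8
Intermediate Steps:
F(R) = -⅕
z(h) = -5*h²
(99*61)*z(F(5)) = (99*61)*(-5*(-⅕)²) = 6039*(-5*1/25) = 6039*(-⅕) = -6039/5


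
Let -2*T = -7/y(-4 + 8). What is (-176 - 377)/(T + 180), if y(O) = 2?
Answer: -2212/727 ≈ -3.0426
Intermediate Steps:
T = 7/4 (T = -(-7)/(2*2) = -1/2*(-7/2) = 7/4 ≈ 1.7500)
(-176 - 377)/(T + 180) = (-176 - 377)/(7/4 + 180) = -553/727/4 = -553*4/727 = -2212/727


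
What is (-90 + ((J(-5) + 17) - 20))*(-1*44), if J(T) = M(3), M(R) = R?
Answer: 3960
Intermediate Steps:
J(T) = 3
(-90 + ((J(-5) + 17) - 20))*(-1*44) = (-90 + ((3 + 17) - 20))*(-1*44) = (-90 + (20 - 20))*(-44) = (-90 + 0)*(-44) = -90*(-44) = 3960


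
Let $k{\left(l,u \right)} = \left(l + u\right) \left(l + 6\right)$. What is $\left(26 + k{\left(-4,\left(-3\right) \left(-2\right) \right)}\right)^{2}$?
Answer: $900$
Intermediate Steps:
$k{\left(l,u \right)} = \left(6 + l\right) \left(l + u\right)$ ($k{\left(l,u \right)} = \left(l + u\right) \left(6 + l\right) = \left(6 + l\right) \left(l + u\right)$)
$\left(26 + k{\left(-4,\left(-3\right) \left(-2\right) \right)}\right)^{2} = \left(26 + \left(\left(-4\right)^{2} + 6 \left(-4\right) + 6 \left(\left(-3\right) \left(-2\right)\right) - 4 \left(\left(-3\right) \left(-2\right)\right)\right)\right)^{2} = \left(26 + \left(16 - 24 + 6 \cdot 6 - 24\right)\right)^{2} = \left(26 + \left(16 - 24 + 36 - 24\right)\right)^{2} = \left(26 + 4\right)^{2} = 30^{2} = 900$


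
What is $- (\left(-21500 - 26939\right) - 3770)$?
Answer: $52209$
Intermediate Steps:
$- (\left(-21500 - 26939\right) - 3770) = - (-48439 - 3770) = \left(-1\right) \left(-52209\right) = 52209$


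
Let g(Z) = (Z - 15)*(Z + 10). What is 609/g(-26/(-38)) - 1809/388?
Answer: -228063/26384 ≈ -8.6440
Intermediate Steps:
g(Z) = (-15 + Z)*(10 + Z)
609/g(-26/(-38)) - 1809/388 = 609/(-150 + (-26/(-38))² - (-130)/(-38)) - 1809/388 = 609/(-150 + (-26*(-1/38))² - (-130)*(-1)/38) - 1809*1/388 = 609/(-150 + (13/19)² - 5*13/19) - 1809/388 = 609/(-150 + 169/361 - 65/19) - 1809/388 = 609/(-55216/361) - 1809/388 = 609*(-361/55216) - 1809/388 = -1083/272 - 1809/388 = -228063/26384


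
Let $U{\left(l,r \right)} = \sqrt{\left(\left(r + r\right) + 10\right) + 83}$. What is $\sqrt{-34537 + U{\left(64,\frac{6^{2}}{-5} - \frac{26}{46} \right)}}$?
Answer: $\frac{\sqrt{-456751825 + 115 \sqrt{1024535}}}{115} \approx 185.82 i$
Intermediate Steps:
$U{\left(l,r \right)} = \sqrt{93 + 2 r}$ ($U{\left(l,r \right)} = \sqrt{\left(2 r + 10\right) + 83} = \sqrt{\left(10 + 2 r\right) + 83} = \sqrt{93 + 2 r}$)
$\sqrt{-34537 + U{\left(64,\frac{6^{2}}{-5} - \frac{26}{46} \right)}} = \sqrt{-34537 + \sqrt{93 + 2 \left(\frac{6^{2}}{-5} - \frac{26}{46}\right)}} = \sqrt{-34537 + \sqrt{93 + 2 \left(36 \left(- \frac{1}{5}\right) - \frac{13}{23}\right)}} = \sqrt{-34537 + \sqrt{93 + 2 \left(- \frac{36}{5} - \frac{13}{23}\right)}} = \sqrt{-34537 + \sqrt{93 + 2 \left(- \frac{893}{115}\right)}} = \sqrt{-34537 + \sqrt{93 - \frac{1786}{115}}} = \sqrt{-34537 + \sqrt{\frac{8909}{115}}} = \sqrt{-34537 + \frac{\sqrt{1024535}}{115}}$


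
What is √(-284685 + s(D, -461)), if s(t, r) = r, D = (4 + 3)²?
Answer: I*√285146 ≈ 533.99*I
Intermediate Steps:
D = 49 (D = 7² = 49)
√(-284685 + s(D, -461)) = √(-284685 - 461) = √(-285146) = I*√285146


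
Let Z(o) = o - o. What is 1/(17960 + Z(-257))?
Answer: 1/17960 ≈ 5.5679e-5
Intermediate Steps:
Z(o) = 0
1/(17960 + Z(-257)) = 1/(17960 + 0) = 1/17960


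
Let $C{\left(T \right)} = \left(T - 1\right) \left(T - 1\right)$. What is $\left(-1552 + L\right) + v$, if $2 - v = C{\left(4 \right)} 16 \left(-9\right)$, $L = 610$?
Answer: $356$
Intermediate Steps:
$C{\left(T \right)} = \left(-1 + T\right)^{2}$ ($C{\left(T \right)} = \left(-1 + T\right) \left(-1 + T\right) = \left(-1 + T\right)^{2}$)
$v = 1298$ ($v = 2 - \left(-1 + 4\right)^{2} \cdot 16 \left(-9\right) = 2 - 3^{2} \cdot 16 \left(-9\right) = 2 - 9 \cdot 16 \left(-9\right) = 2 - 144 \left(-9\right) = 2 - -1296 = 2 + 1296 = 1298$)
$\left(-1552 + L\right) + v = \left(-1552 + 610\right) + 1298 = -942 + 1298 = 356$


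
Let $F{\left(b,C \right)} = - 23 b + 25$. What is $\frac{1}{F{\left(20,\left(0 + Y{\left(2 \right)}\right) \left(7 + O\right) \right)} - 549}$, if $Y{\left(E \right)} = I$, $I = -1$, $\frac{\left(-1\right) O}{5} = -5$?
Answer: $- \frac{1}{984} \approx -0.0010163$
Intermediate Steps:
$O = 25$ ($O = \left(-5\right) \left(-5\right) = 25$)
$Y{\left(E \right)} = -1$
$F{\left(b,C \right)} = 25 - 23 b$
$\frac{1}{F{\left(20,\left(0 + Y{\left(2 \right)}\right) \left(7 + O\right) \right)} - 549} = \frac{1}{\left(25 - 460\right) - 549} = \frac{1}{-435 - 549} = \frac{1}{-984} = - \frac{1}{984}$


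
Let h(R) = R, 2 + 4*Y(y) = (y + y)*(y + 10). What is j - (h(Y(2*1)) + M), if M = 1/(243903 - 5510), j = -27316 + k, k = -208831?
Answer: -112597066583/476786 ≈ -2.3616e+5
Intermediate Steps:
Y(y) = -½ + y*(10 + y)/2 (Y(y) = -½ + ((y + y)*(y + 10))/4 = -½ + ((2*y)*(10 + y))/4 = -½ + (2*y*(10 + y))/4 = -½ + y*(10 + y)/2)
j = -236147 (j = -27316 - 208831 = -236147)
M = 1/238393 ≈ 4.1948e-6
j - (h(Y(2*1)) + M) = -236147 - ((-½ + (2*1)²/2 + 5*(2*1)) + 1/238393) = -236147 - ((-½ + (½)*2² + 5*2) + 1/238393) = -236147 - ((-½ + (½)*4 + 10) + 1/238393) = -236147 - ((-½ + 2 + 10) + 1/238393) = -236147 - (23/2 + 1/238393) = -236147 - 1*5483041/476786 = -236147 - 5483041/476786 = -112597066583/476786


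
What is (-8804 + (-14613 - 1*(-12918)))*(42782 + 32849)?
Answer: -794049869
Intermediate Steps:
(-8804 + (-14613 - 1*(-12918)))*(42782 + 32849) = (-8804 + (-14613 + 12918))*75631 = (-8804 - 1695)*75631 = -10499*75631 = -794049869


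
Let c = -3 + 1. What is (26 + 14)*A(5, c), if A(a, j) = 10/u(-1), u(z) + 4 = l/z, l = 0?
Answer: -100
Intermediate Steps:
u(z) = -4 (u(z) = -4 + 0/z = -4 + 0 = -4)
c = -2
A(a, j) = -5/2 (A(a, j) = 10/(-4) = 10*(-1/4) = -5/2)
(26 + 14)*A(5, c) = (26 + 14)*(-5/2) = 40*(-5/2) = -100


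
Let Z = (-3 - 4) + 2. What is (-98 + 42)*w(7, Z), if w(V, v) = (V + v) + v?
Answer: 168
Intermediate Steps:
Z = -5 (Z = -7 + 2 = -5)
w(V, v) = V + 2*v
(-98 + 42)*w(7, Z) = (-98 + 42)*(7 + 2*(-5)) = -56*(7 - 10) = -56*(-3) = 168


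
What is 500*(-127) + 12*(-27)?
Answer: -63824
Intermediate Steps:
500*(-127) + 12*(-27) = -63500 - 324 = -63824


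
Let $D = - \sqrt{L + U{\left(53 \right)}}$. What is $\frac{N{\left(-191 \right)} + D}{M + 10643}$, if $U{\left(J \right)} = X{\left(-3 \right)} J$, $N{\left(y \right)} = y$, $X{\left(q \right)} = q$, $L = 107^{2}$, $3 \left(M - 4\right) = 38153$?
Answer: $- \frac{573}{70094} - \frac{3 \sqrt{11290}}{70094} \approx -0.012722$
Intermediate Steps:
$M = \frac{38165}{3}$ ($M = 4 + \frac{1}{3} \cdot 38153 = 4 + \frac{38153}{3} = \frac{38165}{3} \approx 12722.0$)
$L = 11449$
$U{\left(J \right)} = - 3 J$
$D = - \sqrt{11290}$ ($D = - \sqrt{11449 - 159} = - \sqrt{11290} \approx -106.25$)
$\frac{N{\left(-191 \right)} + D}{M + 10643} = \frac{-191 - \sqrt{11290}}{\frac{38165}{3} + 10643} = \frac{-191 - \sqrt{11290}}{\frac{70094}{3}} = \left(-191 - \sqrt{11290}\right) \frac{3}{70094} = - \frac{573}{70094} - \frac{3 \sqrt{11290}}{70094}$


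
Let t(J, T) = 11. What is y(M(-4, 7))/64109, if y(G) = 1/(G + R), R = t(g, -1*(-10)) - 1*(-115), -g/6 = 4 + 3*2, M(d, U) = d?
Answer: 1/7821298 ≈ 1.2786e-7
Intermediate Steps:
g = -60 (g = -6*(4 + 3*2) = -6*(4 + 6) = -6*10 = -60)
R = 126 (R = 11 - 1*(-115) = 11 + 115 = 126)
y(G) = 1/(126 + G) (y(G) = 1/(G + 126) = 1/(126 + G))
y(M(-4, 7))/64109 = 1/((126 - 4)*64109) = (1/64109)/122 = (1/122)*(1/64109) = 1/7821298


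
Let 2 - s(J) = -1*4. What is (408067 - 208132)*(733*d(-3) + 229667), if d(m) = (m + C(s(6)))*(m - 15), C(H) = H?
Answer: 38004644475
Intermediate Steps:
s(J) = 6 (s(J) = 2 - (-1)*4 = 2 - 1*(-4) = 2 + 4 = 6)
d(m) = (-15 + m)*(6 + m) (d(m) = (m + 6)*(m - 15) = (6 + m)*(-15 + m) = (-15 + m)*(6 + m))
(408067 - 208132)*(733*d(-3) + 229667) = (408067 - 208132)*(733*(-90 + (-3)² - 9*(-3)) + 229667) = 199935*(733*(-90 + 9 + 27) + 229667) = 199935*(733*(-54) + 229667) = 199935*(-39582 + 229667) = 199935*190085 = 38004644475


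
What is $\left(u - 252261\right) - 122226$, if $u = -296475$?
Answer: $-670962$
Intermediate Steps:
$\left(u - 252261\right) - 122226 = \left(-296475 - 252261\right) - 122226 = -548736 - 122226 = -670962$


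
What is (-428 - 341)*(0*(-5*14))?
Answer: 0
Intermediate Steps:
(-428 - 341)*(0*(-5*14)) = -0*(-70) = -769*0 = 0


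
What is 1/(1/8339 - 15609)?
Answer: -8339/130163450 ≈ -6.4066e-5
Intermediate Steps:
1/(1/8339 - 15609) = 1/(-130163450/8339) = -8339/130163450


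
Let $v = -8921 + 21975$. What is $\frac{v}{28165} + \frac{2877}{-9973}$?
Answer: $\frac{49156837}{280889545} \approx 0.175$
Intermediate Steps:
$v = 13054$
$\frac{v}{28165} + \frac{2877}{-9973} = \frac{13054}{28165} + \frac{2877}{-9973} = 13054 \cdot \frac{1}{28165} + 2877 \left(- \frac{1}{9973}\right) = \frac{13054}{28165} - \frac{2877}{9973} = \frac{49156837}{280889545}$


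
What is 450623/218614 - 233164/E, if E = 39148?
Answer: -438577967/112609222 ≈ -3.8947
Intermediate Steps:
450623/218614 - 233164/E = 450623/218614 - 233164/39148 = 450623*(1/218614) - 233164*1/39148 = 23717/11506 - 58291/9787 = -438577967/112609222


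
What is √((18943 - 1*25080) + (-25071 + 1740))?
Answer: 2*I*√7367 ≈ 171.66*I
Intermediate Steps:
√((18943 - 1*25080) + (-25071 + 1740)) = √((18943 - 25080) - 23331) = √(-6137 - 23331) = √(-29468) = 2*I*√7367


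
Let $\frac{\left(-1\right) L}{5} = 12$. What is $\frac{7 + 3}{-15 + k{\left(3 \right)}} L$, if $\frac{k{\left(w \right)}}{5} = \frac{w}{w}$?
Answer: $60$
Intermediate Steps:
$k{\left(w \right)} = 5$ ($k{\left(w \right)} = 5 \frac{w}{w} = 5 \cdot 1 = 5$)
$L = -60$ ($L = \left(-5\right) 12 = -60$)
$\frac{7 + 3}{-15 + k{\left(3 \right)}} L = \frac{7 + 3}{-15 + 5} \left(-60\right) = \frac{10}{-10} \left(-60\right) = 10 \left(- \frac{1}{10}\right) \left(-60\right) = \left(-1\right) \left(-60\right) = 60$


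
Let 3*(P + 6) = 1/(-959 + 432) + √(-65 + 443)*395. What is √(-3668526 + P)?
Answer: √(-9169719516033 + 987326595*√42)/1581 ≈ 1914.7*I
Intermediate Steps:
P = -9487/1581 + 395*√42 (P = -6 + (1/(-959 + 432) + √(-65 + 443)*395)/3 = -6 + (1/(-527) + √378*395)/3 = -6 + (-1/527 + (3*√42)*395)/3 = -6 + (-1/527 + 1185*√42)/3 = -6 + (-1/1581 + 395*√42) = -9487/1581 + 395*√42 ≈ 2553.9)
√(-3668526 + P) = √(-3668526 + (-9487/1581 + 395*√42)) = √(-5799949093/1581 + 395*√42)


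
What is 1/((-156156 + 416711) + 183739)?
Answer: 1/444294 ≈ 2.2508e-6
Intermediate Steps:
1/((-156156 + 416711) + 183739) = 1/(260555 + 183739) = 1/444294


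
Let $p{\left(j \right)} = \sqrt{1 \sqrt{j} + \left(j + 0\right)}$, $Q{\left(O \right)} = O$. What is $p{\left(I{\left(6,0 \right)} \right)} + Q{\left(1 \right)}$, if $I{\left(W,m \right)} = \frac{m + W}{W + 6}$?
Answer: $1 + \frac{\sqrt{2 + 2 \sqrt{2}}}{2} \approx 2.0987$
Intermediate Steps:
$I{\left(W,m \right)} = \frac{W + m}{6 + W}$
$p{\left(j \right)} = \sqrt{j + \sqrt{j}}$ ($p{\left(j \right)} = \sqrt{\sqrt{j} + j} = \sqrt{j + \sqrt{j}}$)
$p{\left(I{\left(6,0 \right)} \right)} + Q{\left(1 \right)} = \sqrt{\frac{6 + 0}{6 + 6} + \sqrt{\frac{6 + 0}{6 + 6}}} + 1 = \sqrt{\frac{1}{12} \cdot 6 + \sqrt{\frac{1}{12} \cdot 6}} + 1 = \sqrt{\frac{1}{2} + \sqrt{\frac{1}{2}}} + 1 = \sqrt{\frac{1}{2} + \frac{\sqrt{2}}{2}} + 1 = 1 + \sqrt{\frac{1}{2} + \frac{\sqrt{2}}{2}}$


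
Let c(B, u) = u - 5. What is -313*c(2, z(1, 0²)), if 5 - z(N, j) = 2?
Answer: 626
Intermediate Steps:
z(N, j) = 3 (z(N, j) = 5 - 1*2 = 5 - 2 = 3)
c(B, u) = -5 + u
-313*c(2, z(1, 0²)) = -313*(-5 + 3) = -313*(-2) = 626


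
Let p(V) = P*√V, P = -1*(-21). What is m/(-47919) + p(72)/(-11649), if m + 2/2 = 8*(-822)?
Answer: 6577/47919 - 42*√2/3883 ≈ 0.12196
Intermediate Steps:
P = 21
p(V) = 21*√V
m = -6577 (m = -1 + 8*(-822) = -1 - 6576 = -6577)
m/(-47919) + p(72)/(-11649) = -6577/(-47919) + (21*√72)/(-11649) = -6577*(-1/47919) + (21*(6*√2))*(-1/11649) = 6577/47919 + (126*√2)*(-1/11649) = 6577/47919 - 42*√2/3883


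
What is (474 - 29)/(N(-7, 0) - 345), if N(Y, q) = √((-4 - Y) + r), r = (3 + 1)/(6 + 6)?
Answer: -92115/71413 - 89*√30/71413 ≈ -1.2967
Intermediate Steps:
r = ⅓ (r = 4/12 = 4*(1/12) = ⅓ ≈ 0.33333)
N(Y, q) = √(-11/3 - Y) (N(Y, q) = √((-4 - Y) + ⅓) = √(-11/3 - Y))
(474 - 29)/(N(-7, 0) - 345) = (474 - 29)/(√(-33 - 9*(-7))/3 - 345) = 445/(√(-33 + 63)/3 - 345) = 445/(√30/3 - 345) = 445/(-345 + √30/3)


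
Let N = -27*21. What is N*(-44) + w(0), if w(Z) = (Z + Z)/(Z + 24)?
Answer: 24948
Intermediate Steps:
N = -567
w(Z) = 2*Z/(24 + Z) (w(Z) = (2*Z)/(24 + Z) = 2*Z/(24 + Z))
N*(-44) + w(0) = -567*(-44) + 2*0/(24 + 0) = 24948 + 2*0/24 = 24948 + 2*0*(1/24) = 24948 + 0 = 24948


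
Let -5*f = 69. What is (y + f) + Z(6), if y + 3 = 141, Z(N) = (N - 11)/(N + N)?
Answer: 7427/60 ≈ 123.78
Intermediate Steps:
f = -69/5 (f = -1/5*69 = -69/5 ≈ -13.800)
Z(N) = (-11 + N)/(2*N) (Z(N) = (-11 + N)/((2*N)) = (-11 + N)*(1/(2*N)) = (-11 + N)/(2*N))
y = 138 (y = -3 + 141 = 138)
(y + f) + Z(6) = (138 - 69/5) + (1/2)*(-11 + 6)/6 = 621/5 + (1/2)*(1/6)*(-5) = 621/5 - 5/12 = 7427/60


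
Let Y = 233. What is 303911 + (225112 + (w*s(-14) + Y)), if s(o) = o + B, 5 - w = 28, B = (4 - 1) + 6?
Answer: 529371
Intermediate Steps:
B = 9 (B = 3 + 6 = 9)
w = -23 (w = 5 - 1*28 = 5 - 28 = -23)
s(o) = 9 + o (s(o) = o + 9 = 9 + o)
303911 + (225112 + (w*s(-14) + Y)) = 303911 + (225112 + (-23*(9 - 14) + 233)) = 303911 + (225112 + (-23*(-5) + 233)) = 303911 + (225112 + (115 + 233)) = 303911 + (225112 + 348) = 303911 + 225460 = 529371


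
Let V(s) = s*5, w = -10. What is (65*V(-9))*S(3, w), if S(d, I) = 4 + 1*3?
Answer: -20475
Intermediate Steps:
S(d, I) = 7 (S(d, I) = 4 + 3 = 7)
V(s) = 5*s
(65*V(-9))*S(3, w) = (65*(5*(-9)))*7 = (65*(-45))*7 = -2925*7 = -20475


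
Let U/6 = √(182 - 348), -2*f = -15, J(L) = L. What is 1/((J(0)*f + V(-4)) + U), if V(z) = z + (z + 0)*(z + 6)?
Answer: -1/510 - I*√166/1020 ≈ -0.0019608 - 0.012631*I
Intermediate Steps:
V(z) = z + z*(6 + z)
f = 15/2 (f = -½*(-15) = 15/2 ≈ 7.5000)
U = 6*I*√166 (U = 6*√(182 - 348) = 6*√(-166) = 6*(I*√166) = 6*I*√166 ≈ 77.305*I)
1/((J(0)*f + V(-4)) + U) = 1/((0*(15/2) - 4*(7 - 4)) + 6*I*√166) = 1/((0 - 4*3) + 6*I*√166) = 1/((0 - 12) + 6*I*√166) = 1/(-12 + 6*I*√166)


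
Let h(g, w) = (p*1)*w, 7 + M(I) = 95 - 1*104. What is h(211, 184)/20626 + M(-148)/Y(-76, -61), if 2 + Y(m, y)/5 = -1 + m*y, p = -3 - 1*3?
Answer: -12952088/238900645 ≈ -0.054215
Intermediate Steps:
p = -6 (p = -3 - 3 = -6)
M(I) = -16 (M(I) = -7 + (95 - 1*104) = -7 + (95 - 104) = -7 - 9 = -16)
Y(m, y) = -15 + 5*m*y (Y(m, y) = -10 + 5*(-1 + m*y) = -10 + (-5 + 5*m*y) = -15 + 5*m*y)
h(g, w) = -6*w (h(g, w) = (-6*1)*w = -6*w)
h(211, 184)/20626 + M(-148)/Y(-76, -61) = -6*184/20626 - 16/(-15 + 5*(-76)*(-61)) = -1104*1/20626 - 16/(-15 + 23180) = -552/10313 - 16/23165 = -12952088/238900645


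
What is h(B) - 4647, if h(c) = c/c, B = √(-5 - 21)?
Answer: -4646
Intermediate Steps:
B = I*√26 (B = √(-26) = I*√26 ≈ 5.099*I)
h(c) = 1
h(B) - 4647 = 1 - 4647 = -4646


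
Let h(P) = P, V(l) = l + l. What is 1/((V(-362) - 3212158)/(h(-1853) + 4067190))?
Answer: -4065337/3212882 ≈ -1.2653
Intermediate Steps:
V(l) = 2*l
1/((V(-362) - 3212158)/(h(-1853) + 4067190)) = 1/((2*(-362) - 3212158)/(-1853 + 4067190)) = 1/((-724 - 3212158)/4065337) = 1/(-3212882*1/4065337) = 1/(-3212882/4065337) = -4065337/3212882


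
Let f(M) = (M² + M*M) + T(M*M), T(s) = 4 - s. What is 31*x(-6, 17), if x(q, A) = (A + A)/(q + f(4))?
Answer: 527/7 ≈ 75.286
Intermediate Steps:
f(M) = 4 + M² (f(M) = (M² + M*M) + (4 - M*M) = (M² + M²) + (4 - M²) = 2*M² + (4 - M²) = 4 + M²)
x(q, A) = 2*A/(20 + q) (x(q, A) = (A + A)/(q + (4 + 4²)) = (2*A)/(q + (4 + 16)) = (2*A)/(q + 20) = (2*A)/(20 + q) = 2*A/(20 + q))
31*x(-6, 17) = 31*(2*17/(20 - 6)) = 31*(2*17/14) = 31*(2*17*(1/14)) = 31*(17/7) = 527/7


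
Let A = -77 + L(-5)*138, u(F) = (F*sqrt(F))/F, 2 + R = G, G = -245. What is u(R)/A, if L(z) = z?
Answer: -I*sqrt(247)/767 ≈ -0.020491*I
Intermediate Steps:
R = -247 (R = -2 - 245 = -247)
u(F) = sqrt(F) (u(F) = F**(3/2)/F = sqrt(F))
A = -767 (A = -77 - 5*138 = -77 - 690 = -767)
u(R)/A = sqrt(-247)/(-767) = (I*sqrt(247))*(-1/767) = -I*sqrt(247)/767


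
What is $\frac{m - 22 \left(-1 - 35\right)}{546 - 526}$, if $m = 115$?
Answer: $\frac{907}{20} \approx 45.35$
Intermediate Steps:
$\frac{m - 22 \left(-1 - 35\right)}{546 - 526} = \frac{115 - 22 \left(-1 - 35\right)}{546 - 526} = \frac{115 - -792}{20} = \left(115 + 792\right) \frac{1}{20} = 907 \cdot \frac{1}{20} = \frac{907}{20}$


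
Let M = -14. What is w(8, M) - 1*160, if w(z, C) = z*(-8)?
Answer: -224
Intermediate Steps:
w(z, C) = -8*z
w(8, M) - 1*160 = -8*8 - 1*160 = -64 - 160 = -224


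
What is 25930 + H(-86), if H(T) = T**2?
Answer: 33326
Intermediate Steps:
25930 + H(-86) = 25930 + (-86)**2 = 25930 + 7396 = 33326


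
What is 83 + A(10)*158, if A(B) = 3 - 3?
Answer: 83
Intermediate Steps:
A(B) = 0
83 + A(10)*158 = 83 + 0*158 = 83 + 0 = 83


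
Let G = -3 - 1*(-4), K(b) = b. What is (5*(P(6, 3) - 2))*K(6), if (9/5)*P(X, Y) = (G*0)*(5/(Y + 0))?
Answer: -60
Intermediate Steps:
G = 1 (G = -3 + 4 = 1)
P(X, Y) = 0 (P(X, Y) = 5*((1*0)*(5/(Y + 0)))/9 = 5*(0*(5/Y))/9 = (5/9)*0 = 0)
(5*(P(6, 3) - 2))*K(6) = (5*(0 - 2))*6 = (5*(-2))*6 = -10*6 = -60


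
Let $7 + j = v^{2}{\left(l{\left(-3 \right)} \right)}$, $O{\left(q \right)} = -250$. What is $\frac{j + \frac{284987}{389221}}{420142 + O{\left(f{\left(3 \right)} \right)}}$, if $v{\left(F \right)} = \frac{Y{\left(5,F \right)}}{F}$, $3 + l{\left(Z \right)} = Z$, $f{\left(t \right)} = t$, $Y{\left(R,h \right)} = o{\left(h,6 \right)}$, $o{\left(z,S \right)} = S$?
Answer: $- \frac{2050339}{163430784132} \approx -1.2546 \cdot 10^{-5}$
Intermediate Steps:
$Y{\left(R,h \right)} = 6$
$l{\left(Z \right)} = -3 + Z$
$v{\left(F \right)} = \frac{6}{F}$
$j = -6$ ($j = -7 + \left(\frac{6}{-3 - 3}\right)^{2} = -7 + \left(\frac{6}{-6}\right)^{2} = -7 + \left(6 \left(- \frac{1}{6}\right)\right)^{2} = -7 + \left(-1\right)^{2} = -7 + 1 = -6$)
$\frac{j + \frac{284987}{389221}}{420142 + O{\left(f{\left(3 \right)} \right)}} = \frac{-6 + \frac{284987}{389221}}{420142 - 250} = \frac{-6 + 284987 \cdot \frac{1}{389221}}{419892} = \left(-6 + \frac{284987}{389221}\right) \frac{1}{419892} = \left(- \frac{2050339}{389221}\right) \frac{1}{419892} = - \frac{2050339}{163430784132}$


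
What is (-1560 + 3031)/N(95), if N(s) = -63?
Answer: -1471/63 ≈ -23.349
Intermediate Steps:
(-1560 + 3031)/N(95) = (-1560 + 3031)/(-63) = 1471*(-1/63) = -1471/63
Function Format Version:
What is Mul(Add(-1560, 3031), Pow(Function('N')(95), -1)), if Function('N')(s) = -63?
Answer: Rational(-1471, 63) ≈ -23.349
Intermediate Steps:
Mul(Add(-1560, 3031), Pow(Function('N')(95), -1)) = Mul(Add(-1560, 3031), Pow(-63, -1)) = Mul(1471, Rational(-1, 63)) = Rational(-1471, 63)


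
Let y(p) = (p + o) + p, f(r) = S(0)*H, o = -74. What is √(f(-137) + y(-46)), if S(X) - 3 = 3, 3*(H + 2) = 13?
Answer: 2*I*√38 ≈ 12.329*I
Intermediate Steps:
H = 7/3 (H = -2 + (⅓)*13 = -2 + 13/3 = 7/3 ≈ 2.3333)
S(X) = 6 (S(X) = 3 + 3 = 6)
f(r) = 14 (f(r) = 6*(7/3) = 14)
y(p) = -74 + 2*p (y(p) = (p - 74) + p = (-74 + p) + p = -74 + 2*p)
√(f(-137) + y(-46)) = √(14 + (-74 + 2*(-46))) = √(14 + (-74 - 92)) = √(14 - 166) = √(-152) = 2*I*√38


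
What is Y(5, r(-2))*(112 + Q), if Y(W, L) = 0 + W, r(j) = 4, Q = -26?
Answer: 430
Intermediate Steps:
Y(W, L) = W
Y(5, r(-2))*(112 + Q) = 5*(112 - 26) = 5*86 = 430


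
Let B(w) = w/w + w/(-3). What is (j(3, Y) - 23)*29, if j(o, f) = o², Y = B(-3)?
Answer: -406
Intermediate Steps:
B(w) = 1 - w/3 (B(w) = 1 + w*(-⅓) = 1 - w/3)
Y = 2 (Y = 1 - ⅓*(-3) = 1 + 1 = 2)
(j(3, Y) - 23)*29 = (3² - 23)*29 = (9 - 23)*29 = -14*29 = -406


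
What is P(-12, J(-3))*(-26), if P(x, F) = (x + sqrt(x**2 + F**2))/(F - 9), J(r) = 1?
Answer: -39 + 13*sqrt(145)/4 ≈ 0.13518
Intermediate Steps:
P(x, F) = (x + sqrt(F**2 + x**2))/(-9 + F)
P(-12, J(-3))*(-26) = ((-12 + sqrt(1**2 + (-12)**2))/(-9 + 1))*(-26) = ((-12 + sqrt(1 + 144))/(-8))*(-26) = -(-12 + sqrt(145))/8*(-26) = (3/2 - sqrt(145)/8)*(-26) = -39 + 13*sqrt(145)/4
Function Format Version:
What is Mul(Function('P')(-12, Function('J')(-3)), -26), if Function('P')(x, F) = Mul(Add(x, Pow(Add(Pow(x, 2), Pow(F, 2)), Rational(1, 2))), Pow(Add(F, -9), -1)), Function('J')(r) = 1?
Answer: Add(-39, Mul(Rational(13, 4), Pow(145, Rational(1, 2)))) ≈ 0.13518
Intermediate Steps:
Function('P')(x, F) = Mul(Pow(Add(-9, F), -1), Add(x, Pow(Add(Pow(F, 2), Pow(x, 2)), Rational(1, 2)))) (Function('P')(x, F) = Mul(Add(x, Pow(Add(Pow(F, 2), Pow(x, 2)), Rational(1, 2))), Pow(Add(-9, F), -1)) = Mul(Pow(Add(-9, F), -1), Add(x, Pow(Add(Pow(F, 2), Pow(x, 2)), Rational(1, 2)))))
Mul(Function('P')(-12, Function('J')(-3)), -26) = Mul(Mul(Pow(Add(-9, 1), -1), Add(-12, Pow(Add(Pow(1, 2), Pow(-12, 2)), Rational(1, 2)))), -26) = Mul(Mul(Pow(-8, -1), Add(-12, Pow(Add(1, 144), Rational(1, 2)))), -26) = Mul(Mul(Rational(-1, 8), Add(-12, Pow(145, Rational(1, 2)))), -26) = Mul(Add(Rational(3, 2), Mul(Rational(-1, 8), Pow(145, Rational(1, 2)))), -26) = Add(-39, Mul(Rational(13, 4), Pow(145, Rational(1, 2))))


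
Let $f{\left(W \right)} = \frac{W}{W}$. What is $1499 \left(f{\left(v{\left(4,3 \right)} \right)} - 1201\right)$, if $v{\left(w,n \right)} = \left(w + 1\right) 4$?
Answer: $-1798800$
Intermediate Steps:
$v{\left(w,n \right)} = 4 + 4 w$ ($v{\left(w,n \right)} = \left(1 + w\right) 4 = 4 + 4 w$)
$f{\left(W \right)} = 1$
$1499 \left(f{\left(v{\left(4,3 \right)} \right)} - 1201\right) = 1499 \left(1 - 1201\right) = 1499 \left(-1200\right) = -1798800$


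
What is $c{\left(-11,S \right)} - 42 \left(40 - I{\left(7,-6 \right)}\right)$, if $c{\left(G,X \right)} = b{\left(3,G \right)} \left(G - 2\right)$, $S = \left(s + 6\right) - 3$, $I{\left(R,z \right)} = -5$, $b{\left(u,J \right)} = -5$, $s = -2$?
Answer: $-1825$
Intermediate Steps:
$S = 1$ ($S = \left(-2 + 6\right) - 3 = 4 - 3 = 1$)
$c{\left(G,X \right)} = 10 - 5 G$ ($c{\left(G,X \right)} = - 5 \left(G - 2\right) = - 5 \left(-2 + G\right) = 10 - 5 G$)
$c{\left(-11,S \right)} - 42 \left(40 - I{\left(7,-6 \right)}\right) = \left(10 - -55\right) - 42 \left(40 - -5\right) = \left(10 + 55\right) - 42 \left(40 + 5\right) = 65 - 1890 = -1825$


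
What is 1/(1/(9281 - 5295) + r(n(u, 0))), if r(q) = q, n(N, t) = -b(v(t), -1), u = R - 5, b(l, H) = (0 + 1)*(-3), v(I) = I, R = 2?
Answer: 3986/11959 ≈ 0.33331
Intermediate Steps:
b(l, H) = -3 (b(l, H) = 1*(-3) = -3)
u = -3 (u = 2 - 5 = -3)
n(N, t) = 3 (n(N, t) = -1*(-3) = 3)
1/(1/(9281 - 5295) + r(n(u, 0))) = 1/(1/(9281 - 5295) + 3) = 1/(1/3986 + 3) = 1/(11959/3986) = 3986/11959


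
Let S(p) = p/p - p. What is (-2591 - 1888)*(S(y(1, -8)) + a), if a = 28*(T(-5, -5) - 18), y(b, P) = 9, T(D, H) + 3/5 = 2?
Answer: 10588356/5 ≈ 2.1177e+6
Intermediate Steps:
T(D, H) = 7/5 (T(D, H) = -⅗ + 2 = 7/5)
S(p) = 1 - p
a = -2324/5 (a = 28*(7/5 - 18) = 28*(-83/5) = -2324/5 ≈ -464.80)
(-2591 - 1888)*(S(y(1, -8)) + a) = (-2591 - 1888)*((1 - 1*9) - 2324/5) = -4479*((1 - 9) - 2324/5) = -4479*(-8 - 2324/5) = -4479*(-2364/5) = 10588356/5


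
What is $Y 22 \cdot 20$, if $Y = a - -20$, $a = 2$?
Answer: $9680$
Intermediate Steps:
$Y = 22$ ($Y = 2 - -20 = 2 + 20 = 22$)
$Y 22 \cdot 20 = 22 \cdot 22 \cdot 20 = 484 \cdot 20 = 9680$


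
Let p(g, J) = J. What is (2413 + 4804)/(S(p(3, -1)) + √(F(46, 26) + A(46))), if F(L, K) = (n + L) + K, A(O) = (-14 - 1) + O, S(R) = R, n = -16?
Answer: 7217/86 + 7217*√87/86 ≈ 866.66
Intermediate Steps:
A(O) = -15 + O
F(L, K) = -16 + K + L (F(L, K) = (-16 + L) + K = -16 + K + L)
(2413 + 4804)/(S(p(3, -1)) + √(F(46, 26) + A(46))) = (2413 + 4804)/(-1 + √((-16 + 26 + 46) + (-15 + 46))) = 7217/(-1 + √(56 + 31)) = 7217/(-1 + √87)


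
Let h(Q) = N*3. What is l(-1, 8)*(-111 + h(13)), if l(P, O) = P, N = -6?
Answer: 129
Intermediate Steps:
h(Q) = -18 (h(Q) = -6*3 = -18)
l(-1, 8)*(-111 + h(13)) = -(-111 - 18) = -1*(-129) = 129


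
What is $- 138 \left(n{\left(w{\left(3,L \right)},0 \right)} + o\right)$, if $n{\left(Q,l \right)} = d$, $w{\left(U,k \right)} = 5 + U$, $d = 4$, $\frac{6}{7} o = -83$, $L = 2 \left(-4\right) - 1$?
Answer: $12811$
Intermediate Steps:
$L = -9$ ($L = -8 - 1 = -9$)
$o = - \frac{581}{6}$ ($o = \frac{7}{6} \left(-83\right) = - \frac{581}{6} \approx -96.833$)
$n{\left(Q,l \right)} = 4$
$- 138 \left(n{\left(w{\left(3,L \right)},0 \right)} + o\right) = - 138 \left(4 - \frac{581}{6}\right) = \left(-138\right) \left(- \frac{557}{6}\right) = 12811$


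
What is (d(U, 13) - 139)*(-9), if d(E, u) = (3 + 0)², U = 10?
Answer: 1170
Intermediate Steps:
d(E, u) = 9 (d(E, u) = 3² = 9)
(d(U, 13) - 139)*(-9) = (9 - 139)*(-9) = -130*(-9) = 1170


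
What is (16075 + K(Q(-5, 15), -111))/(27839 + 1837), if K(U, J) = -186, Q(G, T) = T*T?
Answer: 15889/29676 ≈ 0.53542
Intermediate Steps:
Q(G, T) = T²
(16075 + K(Q(-5, 15), -111))/(27839 + 1837) = (16075 - 186)/(27839 + 1837) = 15889/29676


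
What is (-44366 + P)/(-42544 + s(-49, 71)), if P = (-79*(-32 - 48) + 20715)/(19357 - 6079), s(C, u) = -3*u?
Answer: 589064713/567727446 ≈ 1.0376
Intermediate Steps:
P = 27035/13278 (P = (-79*(-80) + 20715)/13278 = (6320 + 20715)*(1/13278) = 27035*(1/13278) = 27035/13278 ≈ 2.0361)
(-44366 + P)/(-42544 + s(-49, 71)) = (-44366 + 27035/13278)/(-42544 - 3*71) = -589064713/(13278*(-42544 - 213)) = -589064713/13278/(-42757) = -589064713/13278*(-1/42757) = 589064713/567727446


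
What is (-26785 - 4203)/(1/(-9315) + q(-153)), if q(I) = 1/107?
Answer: -7721473635/2302 ≈ -3.3542e+6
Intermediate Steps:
q(I) = 1/107
(-26785 - 4203)/(1/(-9315) + q(-153)) = (-26785 - 4203)/(1/(-9315) + 1/107) = -30988/(-1/9315 + 1/107) = -30988/9208/996705 = -30988*996705/9208 = -7721473635/2302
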